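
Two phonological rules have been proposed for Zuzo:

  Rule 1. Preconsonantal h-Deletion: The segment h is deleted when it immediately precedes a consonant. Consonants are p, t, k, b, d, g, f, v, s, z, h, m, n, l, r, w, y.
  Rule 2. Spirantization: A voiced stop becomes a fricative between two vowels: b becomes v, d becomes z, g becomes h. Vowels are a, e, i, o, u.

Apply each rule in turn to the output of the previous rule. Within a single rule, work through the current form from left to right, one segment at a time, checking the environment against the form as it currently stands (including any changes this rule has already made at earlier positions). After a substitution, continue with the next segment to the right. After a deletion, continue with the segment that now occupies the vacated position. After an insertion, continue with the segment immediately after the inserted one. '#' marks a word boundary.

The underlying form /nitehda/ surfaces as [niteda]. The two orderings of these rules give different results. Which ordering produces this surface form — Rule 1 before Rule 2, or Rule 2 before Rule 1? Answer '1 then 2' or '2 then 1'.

2 then 1

Order 1 then 2:
  1 Preconsonantal h-Deletion: [nitehda] → [niteda]
  2 Spirantization: [niteda] → [niteza]
  result: [niteza]
Order 2 then 1:
  2 Spirantization: no change — [nitehda]
  1 Preconsonantal h-Deletion: [nitehda] → [niteda]
  result: [niteda]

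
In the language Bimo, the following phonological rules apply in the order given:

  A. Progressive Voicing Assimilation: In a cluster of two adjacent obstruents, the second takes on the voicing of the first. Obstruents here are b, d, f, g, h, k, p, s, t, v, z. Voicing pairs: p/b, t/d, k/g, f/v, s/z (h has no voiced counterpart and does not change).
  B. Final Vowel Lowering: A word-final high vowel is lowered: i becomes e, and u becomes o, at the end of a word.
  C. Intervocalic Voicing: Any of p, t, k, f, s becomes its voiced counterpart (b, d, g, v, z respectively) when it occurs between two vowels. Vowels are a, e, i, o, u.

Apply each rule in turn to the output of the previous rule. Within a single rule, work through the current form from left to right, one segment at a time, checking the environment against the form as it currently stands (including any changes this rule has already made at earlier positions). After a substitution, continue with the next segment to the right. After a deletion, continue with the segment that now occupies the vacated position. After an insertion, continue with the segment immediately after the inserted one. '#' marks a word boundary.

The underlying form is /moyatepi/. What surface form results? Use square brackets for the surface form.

[moyadebe]

A Progressive Voicing Assimilation: no change — [moyatepi]
B Final Vowel Lowering: [moyatepi] → [moyatepe]
C Intervocalic Voicing: [moyatepe] → [moyadebe]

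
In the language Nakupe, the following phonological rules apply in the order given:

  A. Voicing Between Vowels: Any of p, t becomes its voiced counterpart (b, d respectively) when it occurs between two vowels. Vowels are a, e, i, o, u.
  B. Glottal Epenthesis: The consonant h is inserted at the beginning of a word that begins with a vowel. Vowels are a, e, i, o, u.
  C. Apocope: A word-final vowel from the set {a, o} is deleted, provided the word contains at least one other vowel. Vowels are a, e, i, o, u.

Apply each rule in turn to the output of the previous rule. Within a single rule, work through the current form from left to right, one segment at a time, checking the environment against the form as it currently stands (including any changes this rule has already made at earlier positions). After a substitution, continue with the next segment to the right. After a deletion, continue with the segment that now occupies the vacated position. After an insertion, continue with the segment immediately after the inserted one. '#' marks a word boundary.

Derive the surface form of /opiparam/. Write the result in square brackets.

A Voicing Between Vowels: [opiparam] → [obibaram]
B Glottal Epenthesis: [obibaram] → [hobibaram]
C Apocope: no change — [hobibaram]

[hobibaram]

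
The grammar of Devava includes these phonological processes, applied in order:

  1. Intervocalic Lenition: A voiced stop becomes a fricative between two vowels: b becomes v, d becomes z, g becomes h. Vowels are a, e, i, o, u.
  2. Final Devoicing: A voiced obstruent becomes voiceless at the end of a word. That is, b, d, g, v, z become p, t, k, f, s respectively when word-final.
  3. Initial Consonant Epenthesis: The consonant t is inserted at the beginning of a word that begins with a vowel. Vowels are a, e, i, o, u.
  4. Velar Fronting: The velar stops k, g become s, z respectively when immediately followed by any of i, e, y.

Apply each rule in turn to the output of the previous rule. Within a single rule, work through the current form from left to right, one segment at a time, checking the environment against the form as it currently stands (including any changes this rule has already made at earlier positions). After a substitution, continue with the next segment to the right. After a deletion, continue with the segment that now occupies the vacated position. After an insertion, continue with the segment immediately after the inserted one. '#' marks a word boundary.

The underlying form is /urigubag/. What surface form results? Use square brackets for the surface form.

1 Intervocalic Lenition: [urigubag] → [urihuvag]
2 Final Devoicing: [urihuvag] → [urihuvak]
3 Initial Consonant Epenthesis: [urihuvak] → [turihuvak]
4 Velar Fronting: no change — [turihuvak]

[turihuvak]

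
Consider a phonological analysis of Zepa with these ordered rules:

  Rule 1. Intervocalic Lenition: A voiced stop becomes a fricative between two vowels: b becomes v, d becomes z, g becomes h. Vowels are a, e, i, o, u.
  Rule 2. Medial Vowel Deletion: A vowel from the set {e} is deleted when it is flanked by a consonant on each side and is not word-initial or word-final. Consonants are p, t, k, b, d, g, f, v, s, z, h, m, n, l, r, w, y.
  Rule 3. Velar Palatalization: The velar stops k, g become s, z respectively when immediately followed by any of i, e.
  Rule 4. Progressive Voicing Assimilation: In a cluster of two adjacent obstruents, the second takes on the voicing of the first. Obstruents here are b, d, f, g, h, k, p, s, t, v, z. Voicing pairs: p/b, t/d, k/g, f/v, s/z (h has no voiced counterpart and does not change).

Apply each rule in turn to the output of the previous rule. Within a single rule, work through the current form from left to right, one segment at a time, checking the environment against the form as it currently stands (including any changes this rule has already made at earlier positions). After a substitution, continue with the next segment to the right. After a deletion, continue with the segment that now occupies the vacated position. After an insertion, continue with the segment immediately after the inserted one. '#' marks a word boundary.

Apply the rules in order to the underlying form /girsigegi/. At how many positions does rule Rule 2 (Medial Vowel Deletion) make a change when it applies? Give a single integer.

Rule 1 Intervocalic Lenition: [girsigegi] → [girsihehi]
Rule 2 Medial Vowel Deletion: [girsihehi] → [girsihhi]
Rule 3 Velar Palatalization: [girsihhi] → [zirsihhi]
Rule 4 Progressive Voicing Assimilation: no change — [zirsihhi]
Rule Rule 2 changed 1 position(s).

1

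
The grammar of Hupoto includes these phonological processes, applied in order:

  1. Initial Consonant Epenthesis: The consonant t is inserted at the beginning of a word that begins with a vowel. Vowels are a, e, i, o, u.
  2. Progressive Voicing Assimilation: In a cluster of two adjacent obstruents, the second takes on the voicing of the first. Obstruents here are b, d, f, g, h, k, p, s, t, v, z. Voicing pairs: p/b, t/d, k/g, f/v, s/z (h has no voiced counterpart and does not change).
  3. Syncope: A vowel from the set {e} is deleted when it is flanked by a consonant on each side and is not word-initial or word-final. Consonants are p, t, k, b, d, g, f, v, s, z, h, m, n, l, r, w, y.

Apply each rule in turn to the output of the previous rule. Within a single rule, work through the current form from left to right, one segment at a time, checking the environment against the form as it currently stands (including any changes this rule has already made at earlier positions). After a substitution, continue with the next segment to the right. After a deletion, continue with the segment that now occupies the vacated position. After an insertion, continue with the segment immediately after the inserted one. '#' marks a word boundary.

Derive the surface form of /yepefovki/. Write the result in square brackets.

[ypfovgi]

1 Initial Consonant Epenthesis: no change — [yepefovki]
2 Progressive Voicing Assimilation: [yepefovki] → [yepefovgi]
3 Syncope: [yepefovgi] → [ypfovgi]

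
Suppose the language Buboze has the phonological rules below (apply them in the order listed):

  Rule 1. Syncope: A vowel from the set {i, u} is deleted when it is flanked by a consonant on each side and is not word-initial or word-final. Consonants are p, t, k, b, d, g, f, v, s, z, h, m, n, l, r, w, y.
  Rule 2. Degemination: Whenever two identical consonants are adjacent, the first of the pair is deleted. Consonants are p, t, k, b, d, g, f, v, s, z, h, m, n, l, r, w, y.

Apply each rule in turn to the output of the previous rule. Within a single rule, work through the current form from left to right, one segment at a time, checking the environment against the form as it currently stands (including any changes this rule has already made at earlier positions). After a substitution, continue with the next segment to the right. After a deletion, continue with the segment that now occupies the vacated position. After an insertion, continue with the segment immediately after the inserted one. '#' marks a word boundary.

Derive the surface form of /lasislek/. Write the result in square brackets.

Rule 1 Syncope: [lasislek] → [lasslek]
Rule 2 Degemination: [lasslek] → [laslek]

[laslek]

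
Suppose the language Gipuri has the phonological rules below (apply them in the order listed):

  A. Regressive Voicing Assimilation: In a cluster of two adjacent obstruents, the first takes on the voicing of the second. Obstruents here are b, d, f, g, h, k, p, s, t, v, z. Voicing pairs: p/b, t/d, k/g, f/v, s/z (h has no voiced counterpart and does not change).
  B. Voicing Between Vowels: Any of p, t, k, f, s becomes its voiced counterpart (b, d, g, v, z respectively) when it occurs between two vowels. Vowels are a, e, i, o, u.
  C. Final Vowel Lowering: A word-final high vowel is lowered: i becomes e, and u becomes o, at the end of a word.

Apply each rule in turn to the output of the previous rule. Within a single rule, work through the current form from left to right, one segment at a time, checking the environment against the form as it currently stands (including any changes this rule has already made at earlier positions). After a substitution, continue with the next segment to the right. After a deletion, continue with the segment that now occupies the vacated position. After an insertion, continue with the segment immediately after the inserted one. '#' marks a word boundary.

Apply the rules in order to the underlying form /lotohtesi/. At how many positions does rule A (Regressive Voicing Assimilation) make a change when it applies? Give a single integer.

A Regressive Voicing Assimilation: no change — [lotohtesi]
B Voicing Between Vowels: [lotohtesi] → [lodohtezi]
C Final Vowel Lowering: [lodohtezi] → [lodohteze]
Rule A changed 0 position(s).

0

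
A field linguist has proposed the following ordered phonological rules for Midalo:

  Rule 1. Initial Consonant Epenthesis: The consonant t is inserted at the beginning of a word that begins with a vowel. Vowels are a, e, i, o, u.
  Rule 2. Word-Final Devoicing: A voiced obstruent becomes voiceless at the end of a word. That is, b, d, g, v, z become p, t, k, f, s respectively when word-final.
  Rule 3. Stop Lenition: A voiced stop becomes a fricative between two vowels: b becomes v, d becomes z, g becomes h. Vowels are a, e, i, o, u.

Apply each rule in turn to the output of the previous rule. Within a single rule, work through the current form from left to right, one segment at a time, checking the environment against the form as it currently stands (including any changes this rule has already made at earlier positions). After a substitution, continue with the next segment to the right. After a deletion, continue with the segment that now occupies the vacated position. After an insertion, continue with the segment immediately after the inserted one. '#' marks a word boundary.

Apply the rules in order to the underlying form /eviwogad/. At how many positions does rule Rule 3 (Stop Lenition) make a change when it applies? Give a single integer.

Rule 1 Initial Consonant Epenthesis: [eviwogad] → [teviwogad]
Rule 2 Word-Final Devoicing: [teviwogad] → [teviwogat]
Rule 3 Stop Lenition: [teviwogat] → [teviwohat]
Rule Rule 3 changed 1 position(s).

1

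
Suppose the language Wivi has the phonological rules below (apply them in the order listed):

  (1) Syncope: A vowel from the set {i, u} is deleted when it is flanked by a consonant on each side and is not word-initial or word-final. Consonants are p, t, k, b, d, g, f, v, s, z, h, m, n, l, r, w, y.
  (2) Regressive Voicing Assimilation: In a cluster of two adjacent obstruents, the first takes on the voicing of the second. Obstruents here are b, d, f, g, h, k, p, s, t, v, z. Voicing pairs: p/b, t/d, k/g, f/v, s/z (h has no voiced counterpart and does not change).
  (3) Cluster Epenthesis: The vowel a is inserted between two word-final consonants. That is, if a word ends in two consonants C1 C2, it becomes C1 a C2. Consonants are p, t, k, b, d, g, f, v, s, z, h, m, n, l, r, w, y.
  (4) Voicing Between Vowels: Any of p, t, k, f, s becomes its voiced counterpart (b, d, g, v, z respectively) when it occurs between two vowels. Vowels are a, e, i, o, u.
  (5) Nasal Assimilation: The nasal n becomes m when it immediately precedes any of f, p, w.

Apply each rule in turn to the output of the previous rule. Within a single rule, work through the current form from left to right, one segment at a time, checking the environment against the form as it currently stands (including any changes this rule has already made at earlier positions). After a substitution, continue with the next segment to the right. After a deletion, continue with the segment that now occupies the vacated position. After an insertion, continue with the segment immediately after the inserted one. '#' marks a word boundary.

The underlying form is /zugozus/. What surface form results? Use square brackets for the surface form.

[zgozas]

(1) Syncope: [zugozus] → [zgozs]
(2) Regressive Voicing Assimilation: [zgozs] → [zgoss]
(3) Cluster Epenthesis: [zgoss] → [zgosas]
(4) Voicing Between Vowels: [zgosas] → [zgozas]
(5) Nasal Assimilation: no change — [zgozas]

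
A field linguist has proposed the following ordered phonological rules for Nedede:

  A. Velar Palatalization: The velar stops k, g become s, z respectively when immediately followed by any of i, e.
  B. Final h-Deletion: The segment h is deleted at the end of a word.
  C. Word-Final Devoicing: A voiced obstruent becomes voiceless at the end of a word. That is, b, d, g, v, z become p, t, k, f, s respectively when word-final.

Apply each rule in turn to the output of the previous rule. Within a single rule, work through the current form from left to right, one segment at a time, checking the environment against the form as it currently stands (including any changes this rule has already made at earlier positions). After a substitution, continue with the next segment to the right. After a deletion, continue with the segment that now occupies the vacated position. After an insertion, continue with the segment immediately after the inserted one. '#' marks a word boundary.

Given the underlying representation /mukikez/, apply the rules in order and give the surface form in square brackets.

A Velar Palatalization: [mukikez] → [musisez]
B Final h-Deletion: no change — [musisez]
C Word-Final Devoicing: [musisez] → [musises]

[musises]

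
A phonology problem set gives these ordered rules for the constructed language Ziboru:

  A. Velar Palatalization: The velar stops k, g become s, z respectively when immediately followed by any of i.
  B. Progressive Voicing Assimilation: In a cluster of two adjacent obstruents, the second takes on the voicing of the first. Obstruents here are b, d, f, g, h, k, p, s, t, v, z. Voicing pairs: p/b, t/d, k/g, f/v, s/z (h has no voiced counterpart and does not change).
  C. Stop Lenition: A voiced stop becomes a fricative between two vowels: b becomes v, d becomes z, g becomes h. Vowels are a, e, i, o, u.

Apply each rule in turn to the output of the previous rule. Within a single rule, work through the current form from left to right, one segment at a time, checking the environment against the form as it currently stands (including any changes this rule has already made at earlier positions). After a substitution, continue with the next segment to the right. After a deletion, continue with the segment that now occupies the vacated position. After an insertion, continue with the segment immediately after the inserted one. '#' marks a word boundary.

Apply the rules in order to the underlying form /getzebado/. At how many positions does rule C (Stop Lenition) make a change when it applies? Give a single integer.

2

A Velar Palatalization: no change — [getzebado]
B Progressive Voicing Assimilation: [getzebado] → [getsebado]
C Stop Lenition: [getsebado] → [getsevazo]
Rule C changed 2 position(s).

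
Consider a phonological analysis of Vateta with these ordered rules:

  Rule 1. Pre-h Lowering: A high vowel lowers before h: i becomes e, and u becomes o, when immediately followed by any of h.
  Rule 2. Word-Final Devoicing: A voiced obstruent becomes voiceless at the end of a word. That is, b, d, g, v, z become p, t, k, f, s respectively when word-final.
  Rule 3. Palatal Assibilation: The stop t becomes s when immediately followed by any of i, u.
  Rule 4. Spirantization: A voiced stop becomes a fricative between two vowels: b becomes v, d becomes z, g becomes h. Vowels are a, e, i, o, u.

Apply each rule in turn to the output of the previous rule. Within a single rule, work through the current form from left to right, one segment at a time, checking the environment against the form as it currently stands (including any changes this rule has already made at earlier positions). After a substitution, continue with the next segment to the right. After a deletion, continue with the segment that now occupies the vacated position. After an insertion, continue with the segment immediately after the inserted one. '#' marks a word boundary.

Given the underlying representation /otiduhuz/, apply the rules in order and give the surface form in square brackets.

[osizohus]

Rule 1 Pre-h Lowering: [otiduhuz] → [otidohuz]
Rule 2 Word-Final Devoicing: [otidohuz] → [otidohus]
Rule 3 Palatal Assibilation: [otidohus] → [osidohus]
Rule 4 Spirantization: [osidohus] → [osizohus]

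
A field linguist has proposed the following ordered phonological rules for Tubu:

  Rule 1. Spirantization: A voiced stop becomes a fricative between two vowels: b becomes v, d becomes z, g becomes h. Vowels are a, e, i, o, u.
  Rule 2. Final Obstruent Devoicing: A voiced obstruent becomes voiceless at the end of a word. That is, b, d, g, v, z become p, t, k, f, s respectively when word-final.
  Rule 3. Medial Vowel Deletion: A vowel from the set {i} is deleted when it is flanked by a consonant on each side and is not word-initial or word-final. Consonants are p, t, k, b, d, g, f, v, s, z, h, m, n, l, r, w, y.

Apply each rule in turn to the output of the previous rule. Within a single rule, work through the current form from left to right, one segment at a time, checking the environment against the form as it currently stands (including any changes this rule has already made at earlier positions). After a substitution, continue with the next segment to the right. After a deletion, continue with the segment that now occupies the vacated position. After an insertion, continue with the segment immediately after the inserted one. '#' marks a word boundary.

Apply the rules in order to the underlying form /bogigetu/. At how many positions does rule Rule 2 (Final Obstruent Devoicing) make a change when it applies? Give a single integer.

Rule 1 Spirantization: [bogigetu] → [bohihetu]
Rule 2 Final Obstruent Devoicing: no change — [bohihetu]
Rule 3 Medial Vowel Deletion: [bohihetu] → [bohhetu]
Rule Rule 2 changed 0 position(s).

0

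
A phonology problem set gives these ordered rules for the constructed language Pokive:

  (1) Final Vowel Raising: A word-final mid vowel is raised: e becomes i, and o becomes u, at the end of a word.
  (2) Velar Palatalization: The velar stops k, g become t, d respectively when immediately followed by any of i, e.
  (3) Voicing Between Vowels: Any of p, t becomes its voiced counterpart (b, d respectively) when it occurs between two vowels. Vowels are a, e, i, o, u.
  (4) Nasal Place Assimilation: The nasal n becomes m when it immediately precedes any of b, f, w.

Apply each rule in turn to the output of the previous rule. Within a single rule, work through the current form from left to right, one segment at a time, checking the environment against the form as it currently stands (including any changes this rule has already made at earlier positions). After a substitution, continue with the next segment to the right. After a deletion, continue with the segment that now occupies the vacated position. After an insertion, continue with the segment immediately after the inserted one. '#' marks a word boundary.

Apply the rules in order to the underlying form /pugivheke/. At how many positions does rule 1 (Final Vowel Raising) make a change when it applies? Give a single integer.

(1) Final Vowel Raising: [pugivheke] → [pugivheki]
(2) Velar Palatalization: [pugivheki] → [pudivheti]
(3) Voicing Between Vowels: [pudivheti] → [pudivhedi]
(4) Nasal Place Assimilation: no change — [pudivhedi]
Rule 1 changed 1 position(s).

1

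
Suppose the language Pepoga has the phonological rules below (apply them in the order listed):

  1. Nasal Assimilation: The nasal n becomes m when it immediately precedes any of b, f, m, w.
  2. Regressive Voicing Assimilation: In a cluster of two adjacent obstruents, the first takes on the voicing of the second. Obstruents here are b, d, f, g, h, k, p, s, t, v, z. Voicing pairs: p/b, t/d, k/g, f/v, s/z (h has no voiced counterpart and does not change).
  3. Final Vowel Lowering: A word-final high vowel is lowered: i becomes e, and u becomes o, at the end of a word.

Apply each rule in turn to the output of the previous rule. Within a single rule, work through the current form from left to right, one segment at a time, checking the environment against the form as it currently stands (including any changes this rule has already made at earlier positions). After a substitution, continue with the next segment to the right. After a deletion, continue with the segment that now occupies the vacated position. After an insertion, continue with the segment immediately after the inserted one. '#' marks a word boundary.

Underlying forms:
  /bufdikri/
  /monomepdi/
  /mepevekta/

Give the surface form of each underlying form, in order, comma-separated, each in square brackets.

/bufdikri/:
  1 Nasal Assimilation: no change — [bufdikri]
  2 Regressive Voicing Assimilation: [bufdikri] → [buvdikri]
  3 Final Vowel Lowering: [buvdikri] → [buvdikre]
/monomepdi/:
  1 Nasal Assimilation: no change — [monomepdi]
  2 Regressive Voicing Assimilation: [monomepdi] → [monomebdi]
  3 Final Vowel Lowering: [monomebdi] → [monomebde]
/mepevekta/:
  1 Nasal Assimilation: no change — [mepevekta]
  2 Regressive Voicing Assimilation: no change — [mepevekta]
  3 Final Vowel Lowering: no change — [mepevekta]

[buvdikre], [monomebde], [mepevekta]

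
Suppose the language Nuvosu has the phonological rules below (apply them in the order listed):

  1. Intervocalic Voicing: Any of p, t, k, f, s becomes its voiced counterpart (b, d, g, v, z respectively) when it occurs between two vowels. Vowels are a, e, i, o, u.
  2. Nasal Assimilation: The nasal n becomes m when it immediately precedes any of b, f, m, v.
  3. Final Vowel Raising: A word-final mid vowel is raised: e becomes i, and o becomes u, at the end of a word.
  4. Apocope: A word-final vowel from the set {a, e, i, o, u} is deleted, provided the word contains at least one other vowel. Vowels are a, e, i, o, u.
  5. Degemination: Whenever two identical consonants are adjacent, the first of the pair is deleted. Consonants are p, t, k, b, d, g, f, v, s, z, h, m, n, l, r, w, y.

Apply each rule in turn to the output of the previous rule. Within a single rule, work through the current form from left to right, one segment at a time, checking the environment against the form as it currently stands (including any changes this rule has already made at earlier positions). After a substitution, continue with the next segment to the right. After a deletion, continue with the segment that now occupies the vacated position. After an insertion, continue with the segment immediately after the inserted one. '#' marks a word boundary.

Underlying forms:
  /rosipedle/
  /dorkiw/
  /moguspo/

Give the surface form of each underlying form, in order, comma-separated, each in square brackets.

/rosipedle/:
  1 Intervocalic Voicing: [rosipedle] → [rozibedle]
  2 Nasal Assimilation: no change — [rozibedle]
  3 Final Vowel Raising: [rozibedle] → [rozibedli]
  4 Apocope: [rozibedli] → [rozibedl]
  5 Degemination: no change — [rozibedl]
/dorkiw/:
  1 Intervocalic Voicing: no change — [dorkiw]
  2 Nasal Assimilation: no change — [dorkiw]
  3 Final Vowel Raising: no change — [dorkiw]
  4 Apocope: no change — [dorkiw]
  5 Degemination: no change — [dorkiw]
/moguspo/:
  1 Intervocalic Voicing: no change — [moguspo]
  2 Nasal Assimilation: no change — [moguspo]
  3 Final Vowel Raising: [moguspo] → [moguspu]
  4 Apocope: [moguspu] → [mogusp]
  5 Degemination: no change — [mogusp]

[rozibedl], [dorkiw], [mogusp]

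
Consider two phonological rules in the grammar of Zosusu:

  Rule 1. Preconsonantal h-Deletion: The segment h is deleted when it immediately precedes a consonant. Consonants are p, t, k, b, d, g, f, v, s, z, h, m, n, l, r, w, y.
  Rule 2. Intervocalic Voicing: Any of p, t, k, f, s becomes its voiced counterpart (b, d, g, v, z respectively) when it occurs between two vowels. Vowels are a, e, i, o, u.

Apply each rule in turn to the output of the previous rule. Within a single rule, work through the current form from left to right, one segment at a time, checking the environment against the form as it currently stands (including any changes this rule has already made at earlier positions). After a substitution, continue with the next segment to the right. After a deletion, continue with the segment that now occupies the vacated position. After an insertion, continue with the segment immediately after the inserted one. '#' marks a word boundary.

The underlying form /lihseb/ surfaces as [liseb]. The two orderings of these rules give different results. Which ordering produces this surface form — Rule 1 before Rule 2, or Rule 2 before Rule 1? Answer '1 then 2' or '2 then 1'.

2 then 1

Order 1 then 2:
  1 Preconsonantal h-Deletion: [lihseb] → [liseb]
  2 Intervocalic Voicing: [liseb] → [lizeb]
  result: [lizeb]
Order 2 then 1:
  2 Intervocalic Voicing: no change — [lihseb]
  1 Preconsonantal h-Deletion: [lihseb] → [liseb]
  result: [liseb]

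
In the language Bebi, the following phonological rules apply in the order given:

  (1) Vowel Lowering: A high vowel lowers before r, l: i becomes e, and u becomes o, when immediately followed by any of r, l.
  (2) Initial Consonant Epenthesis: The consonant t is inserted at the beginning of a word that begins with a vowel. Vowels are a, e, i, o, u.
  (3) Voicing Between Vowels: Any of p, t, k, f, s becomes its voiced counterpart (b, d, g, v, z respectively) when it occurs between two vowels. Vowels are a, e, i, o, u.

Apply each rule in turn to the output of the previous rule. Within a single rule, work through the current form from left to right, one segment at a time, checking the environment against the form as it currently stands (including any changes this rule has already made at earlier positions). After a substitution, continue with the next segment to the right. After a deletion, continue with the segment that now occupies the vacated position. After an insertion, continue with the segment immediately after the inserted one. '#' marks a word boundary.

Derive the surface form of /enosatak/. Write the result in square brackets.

[tenozadak]

(1) Vowel Lowering: no change — [enosatak]
(2) Initial Consonant Epenthesis: [enosatak] → [tenosatak]
(3) Voicing Between Vowels: [tenosatak] → [tenozadak]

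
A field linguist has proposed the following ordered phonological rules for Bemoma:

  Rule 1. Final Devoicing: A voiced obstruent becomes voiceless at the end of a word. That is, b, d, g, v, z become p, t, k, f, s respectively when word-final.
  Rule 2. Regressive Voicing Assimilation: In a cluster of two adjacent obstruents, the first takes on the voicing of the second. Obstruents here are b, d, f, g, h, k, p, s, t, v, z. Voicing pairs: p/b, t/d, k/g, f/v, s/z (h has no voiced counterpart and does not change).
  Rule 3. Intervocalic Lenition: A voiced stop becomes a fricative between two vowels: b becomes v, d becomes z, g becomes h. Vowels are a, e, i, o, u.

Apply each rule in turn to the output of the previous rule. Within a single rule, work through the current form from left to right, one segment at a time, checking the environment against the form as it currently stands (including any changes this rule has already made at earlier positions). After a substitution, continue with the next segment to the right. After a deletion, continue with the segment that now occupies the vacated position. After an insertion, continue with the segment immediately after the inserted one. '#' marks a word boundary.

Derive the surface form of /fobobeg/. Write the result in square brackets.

Rule 1 Final Devoicing: [fobobeg] → [fobobek]
Rule 2 Regressive Voicing Assimilation: no change — [fobobek]
Rule 3 Intervocalic Lenition: [fobobek] → [fovovek]

[fovovek]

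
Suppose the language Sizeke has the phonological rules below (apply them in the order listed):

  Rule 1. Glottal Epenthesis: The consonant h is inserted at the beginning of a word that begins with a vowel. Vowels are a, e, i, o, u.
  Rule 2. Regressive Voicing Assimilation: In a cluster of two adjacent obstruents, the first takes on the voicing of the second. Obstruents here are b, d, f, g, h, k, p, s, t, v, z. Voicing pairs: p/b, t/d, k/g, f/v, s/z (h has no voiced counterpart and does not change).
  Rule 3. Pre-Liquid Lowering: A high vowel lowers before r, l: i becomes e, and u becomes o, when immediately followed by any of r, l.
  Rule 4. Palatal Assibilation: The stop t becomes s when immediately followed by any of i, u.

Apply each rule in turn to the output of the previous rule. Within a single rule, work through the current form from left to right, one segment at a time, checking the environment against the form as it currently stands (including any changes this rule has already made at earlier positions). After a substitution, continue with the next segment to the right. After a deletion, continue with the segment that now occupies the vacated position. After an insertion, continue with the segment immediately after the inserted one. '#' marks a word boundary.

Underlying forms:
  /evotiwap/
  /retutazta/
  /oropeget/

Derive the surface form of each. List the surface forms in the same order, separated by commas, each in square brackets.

/evotiwap/:
  Rule 1 Glottal Epenthesis: [evotiwap] → [hevotiwap]
  Rule 2 Regressive Voicing Assimilation: no change — [hevotiwap]
  Rule 3 Pre-Liquid Lowering: no change — [hevotiwap]
  Rule 4 Palatal Assibilation: [hevotiwap] → [hevosiwap]
/retutazta/:
  Rule 1 Glottal Epenthesis: no change — [retutazta]
  Rule 2 Regressive Voicing Assimilation: [retutazta] → [retutasta]
  Rule 3 Pre-Liquid Lowering: no change — [retutasta]
  Rule 4 Palatal Assibilation: [retutasta] → [resutasta]
/oropeget/:
  Rule 1 Glottal Epenthesis: [oropeget] → [horopeget]
  Rule 2 Regressive Voicing Assimilation: no change — [horopeget]
  Rule 3 Pre-Liquid Lowering: no change — [horopeget]
  Rule 4 Palatal Assibilation: no change — [horopeget]

[hevosiwap], [resutasta], [horopeget]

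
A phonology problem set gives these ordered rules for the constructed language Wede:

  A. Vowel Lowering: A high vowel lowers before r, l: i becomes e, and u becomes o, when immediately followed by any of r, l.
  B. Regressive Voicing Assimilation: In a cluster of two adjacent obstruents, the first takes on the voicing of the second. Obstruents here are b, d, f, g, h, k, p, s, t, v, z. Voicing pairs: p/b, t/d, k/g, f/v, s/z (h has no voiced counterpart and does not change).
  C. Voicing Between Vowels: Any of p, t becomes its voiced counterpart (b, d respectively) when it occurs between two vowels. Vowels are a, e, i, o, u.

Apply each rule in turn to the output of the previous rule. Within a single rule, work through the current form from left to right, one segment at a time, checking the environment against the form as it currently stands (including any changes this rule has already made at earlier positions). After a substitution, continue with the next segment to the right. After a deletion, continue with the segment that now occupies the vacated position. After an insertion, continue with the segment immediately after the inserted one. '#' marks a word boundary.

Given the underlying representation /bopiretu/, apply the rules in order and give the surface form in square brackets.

[boberedu]

A Vowel Lowering: [bopiretu] → [boperetu]
B Regressive Voicing Assimilation: no change — [boperetu]
C Voicing Between Vowels: [boperetu] → [boberedu]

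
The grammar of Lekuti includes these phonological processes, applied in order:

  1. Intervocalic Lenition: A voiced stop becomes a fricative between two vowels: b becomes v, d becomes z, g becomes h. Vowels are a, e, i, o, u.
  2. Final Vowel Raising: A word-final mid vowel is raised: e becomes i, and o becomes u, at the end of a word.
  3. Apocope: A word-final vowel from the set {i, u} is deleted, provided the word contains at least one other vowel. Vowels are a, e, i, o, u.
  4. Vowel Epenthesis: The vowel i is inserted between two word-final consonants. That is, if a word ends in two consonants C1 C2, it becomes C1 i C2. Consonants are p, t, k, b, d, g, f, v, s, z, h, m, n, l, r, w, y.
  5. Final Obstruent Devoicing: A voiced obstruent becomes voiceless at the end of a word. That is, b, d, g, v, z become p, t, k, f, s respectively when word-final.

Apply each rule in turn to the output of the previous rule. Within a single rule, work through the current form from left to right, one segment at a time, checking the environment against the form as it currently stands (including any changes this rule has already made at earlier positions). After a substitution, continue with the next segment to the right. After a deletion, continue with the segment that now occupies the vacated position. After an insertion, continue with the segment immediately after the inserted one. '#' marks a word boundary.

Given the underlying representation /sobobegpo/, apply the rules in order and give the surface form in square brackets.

1 Intervocalic Lenition: [sobobegpo] → [sovovegpo]
2 Final Vowel Raising: [sovovegpo] → [sovovegpu]
3 Apocope: [sovovegpu] → [sovovegp]
4 Vowel Epenthesis: [sovovegp] → [sovovegip]
5 Final Obstruent Devoicing: no change — [sovovegip]

[sovovegip]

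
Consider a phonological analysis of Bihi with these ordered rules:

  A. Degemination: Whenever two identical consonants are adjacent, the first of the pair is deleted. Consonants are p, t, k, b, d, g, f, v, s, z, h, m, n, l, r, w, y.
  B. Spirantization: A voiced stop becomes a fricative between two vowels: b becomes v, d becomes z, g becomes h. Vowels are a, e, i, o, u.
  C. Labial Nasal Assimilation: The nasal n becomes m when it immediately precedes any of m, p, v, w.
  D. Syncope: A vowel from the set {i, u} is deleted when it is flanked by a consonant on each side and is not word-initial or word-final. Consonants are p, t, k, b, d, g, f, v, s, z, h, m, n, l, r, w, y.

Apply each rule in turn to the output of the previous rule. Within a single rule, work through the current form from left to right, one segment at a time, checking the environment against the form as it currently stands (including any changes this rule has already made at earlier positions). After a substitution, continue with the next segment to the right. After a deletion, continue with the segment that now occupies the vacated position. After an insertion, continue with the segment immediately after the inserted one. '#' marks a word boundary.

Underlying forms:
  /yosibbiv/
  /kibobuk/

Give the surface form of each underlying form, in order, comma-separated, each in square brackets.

/yosibbiv/:
  A Degemination: [yosibbiv] → [yosibiv]
  B Spirantization: [yosibiv] → [yosiviv]
  C Labial Nasal Assimilation: no change — [yosiviv]
  D Syncope: [yosiviv] → [yosvv]
/kibobuk/:
  A Degemination: no change — [kibobuk]
  B Spirantization: [kibobuk] → [kivovuk]
  C Labial Nasal Assimilation: no change — [kivovuk]
  D Syncope: [kivovuk] → [kvovk]

[yosvv], [kvovk]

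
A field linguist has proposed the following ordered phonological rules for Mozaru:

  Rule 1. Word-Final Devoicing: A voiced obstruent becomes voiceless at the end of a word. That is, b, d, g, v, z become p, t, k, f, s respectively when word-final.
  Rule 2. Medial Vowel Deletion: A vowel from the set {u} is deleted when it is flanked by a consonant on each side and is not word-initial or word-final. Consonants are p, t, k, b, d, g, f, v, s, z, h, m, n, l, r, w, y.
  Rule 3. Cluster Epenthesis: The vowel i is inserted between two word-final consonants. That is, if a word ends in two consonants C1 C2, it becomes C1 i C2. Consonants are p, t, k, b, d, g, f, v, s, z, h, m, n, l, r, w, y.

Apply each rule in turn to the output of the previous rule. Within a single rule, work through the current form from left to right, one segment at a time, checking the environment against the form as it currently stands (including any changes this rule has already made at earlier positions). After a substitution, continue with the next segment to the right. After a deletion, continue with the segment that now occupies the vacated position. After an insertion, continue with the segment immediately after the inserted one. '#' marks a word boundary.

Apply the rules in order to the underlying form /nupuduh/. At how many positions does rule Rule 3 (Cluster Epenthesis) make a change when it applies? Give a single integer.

1

Rule 1 Word-Final Devoicing: no change — [nupuduh]
Rule 2 Medial Vowel Deletion: [nupuduh] → [npdh]
Rule 3 Cluster Epenthesis: [npdh] → [npdih]
Rule Rule 3 changed 1 position(s).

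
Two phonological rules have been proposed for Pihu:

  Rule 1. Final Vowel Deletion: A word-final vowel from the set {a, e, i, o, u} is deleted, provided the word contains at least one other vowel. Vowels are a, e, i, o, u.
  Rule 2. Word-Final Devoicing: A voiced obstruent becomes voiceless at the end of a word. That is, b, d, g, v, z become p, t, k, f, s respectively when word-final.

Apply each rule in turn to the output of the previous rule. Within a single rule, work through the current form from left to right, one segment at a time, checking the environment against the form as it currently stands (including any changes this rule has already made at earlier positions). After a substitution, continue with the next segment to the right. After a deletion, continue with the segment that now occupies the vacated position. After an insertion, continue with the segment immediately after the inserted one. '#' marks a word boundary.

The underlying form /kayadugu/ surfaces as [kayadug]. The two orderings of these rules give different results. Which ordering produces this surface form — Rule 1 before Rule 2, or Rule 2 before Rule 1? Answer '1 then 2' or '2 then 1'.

Order 1 then 2:
  1 Final Vowel Deletion: [kayadugu] → [kayadug]
  2 Word-Final Devoicing: [kayadug] → [kayaduk]
  result: [kayaduk]
Order 2 then 1:
  2 Word-Final Devoicing: no change — [kayadugu]
  1 Final Vowel Deletion: [kayadugu] → [kayadug]
  result: [kayadug]

2 then 1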